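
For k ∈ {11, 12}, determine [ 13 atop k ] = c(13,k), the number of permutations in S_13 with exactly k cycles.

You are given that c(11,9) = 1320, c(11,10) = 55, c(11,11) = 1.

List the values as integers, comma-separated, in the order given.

r12: T_12,10=11×55+1320=1925; T_12,11=11×1+55=66; T_12,12=11×0+1=1
r13: T_13,11=12×66+1925=2717; T_13,12=12×1+66=78
Read c(13,11) = 2717, c(13,12) = 78.

2717, 78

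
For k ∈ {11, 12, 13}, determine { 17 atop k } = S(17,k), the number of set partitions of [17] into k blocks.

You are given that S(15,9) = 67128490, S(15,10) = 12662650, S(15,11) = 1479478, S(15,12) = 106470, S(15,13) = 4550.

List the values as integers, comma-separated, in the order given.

512060978, 62022324, 4910178

row 16: T[16][10]=10·12662650+67128490=193754990  T[16][11]=11·1479478+12662650=28936908  T[16][12]=12·106470+1479478=2757118  T[16][13]=13·4550+106470=165620
row 17: T[17][11]=11·28936908+193754990=512060978  T[17][12]=12·2757118+28936908=62022324  T[17][13]=13·165620+2757118=4910178
Read S(17,11) = 512060978, S(17,12) = 62022324, S(17,13) = 4910178.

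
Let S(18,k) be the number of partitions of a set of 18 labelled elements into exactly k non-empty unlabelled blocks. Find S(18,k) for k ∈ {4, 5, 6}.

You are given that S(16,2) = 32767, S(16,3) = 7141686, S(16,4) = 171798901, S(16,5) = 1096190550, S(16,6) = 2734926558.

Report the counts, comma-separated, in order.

2798806985, 28958095545, 110687251039

[17] T[17,3]:3*7141686+32767=21457825 · T[17,4]:4*171798901+7141686=694337290 · T[17,5]:5*1096190550+171798901=5652751651 · T[17,6]:6*2734926558+1096190550=17505749898
[18] T[18,4]:4*694337290+21457825=2798806985 · T[18,5]:5*5652751651+694337290=28958095545 · T[18,6]:6*17505749898+5652751651=110687251039
Read S(18,4) = 2798806985, S(18,5) = 28958095545, S(18,6) = 110687251039.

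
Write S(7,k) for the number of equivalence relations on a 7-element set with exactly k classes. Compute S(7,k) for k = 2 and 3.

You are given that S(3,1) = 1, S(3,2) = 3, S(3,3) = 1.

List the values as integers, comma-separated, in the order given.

@4  (4,1):1·1+0→1, (4,2):3·2+1→7, (4,3):1·3+3→6
@5  (5,1):1·1+0→1, (5,2):7·2+1→15, (5,3):6·3+7→25
@6  (6,1):1·1+0→1, (6,2):15·2+1→31, (6,3):25·3+15→90
@7  (7,2):31·2+1→63, (7,3):90·3+31→301
Read S(7,2) = 63, S(7,3) = 301.

63, 301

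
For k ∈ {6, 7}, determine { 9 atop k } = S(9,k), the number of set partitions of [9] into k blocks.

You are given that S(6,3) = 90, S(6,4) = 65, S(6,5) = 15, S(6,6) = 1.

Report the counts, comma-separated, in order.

2646, 462

r7: T_7,4=4×65+90=350; T_7,5=5×15+65=140; T_7,6=6×1+15=21; T_7,7=7×0+1=1
r8: T_8,5=5×140+350=1050; T_8,6=6×21+140=266; T_8,7=7×1+21=28
r9: T_9,6=6×266+1050=2646; T_9,7=7×28+266=462
Read S(9,6) = 2646, S(9,7) = 462.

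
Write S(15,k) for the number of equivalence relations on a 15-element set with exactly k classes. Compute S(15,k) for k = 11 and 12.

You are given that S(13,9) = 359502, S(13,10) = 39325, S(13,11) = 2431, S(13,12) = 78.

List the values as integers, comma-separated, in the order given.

row 14: T[14][10]=10·39325+359502=752752  T[14][11]=11·2431+39325=66066  T[14][12]=12·78+2431=3367
row 15: T[15][11]=11·66066+752752=1479478  T[15][12]=12·3367+66066=106470
Read S(15,11) = 1479478, S(15,12) = 106470.

1479478, 106470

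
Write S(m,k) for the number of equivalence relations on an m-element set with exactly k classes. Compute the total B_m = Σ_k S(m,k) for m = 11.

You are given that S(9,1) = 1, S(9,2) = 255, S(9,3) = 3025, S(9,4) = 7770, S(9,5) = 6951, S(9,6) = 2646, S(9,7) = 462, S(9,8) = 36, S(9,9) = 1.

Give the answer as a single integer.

678570

[10] T[10,1]:1*1+0=1 · T[10,2]:2*255+1=511 · T[10,3]:3*3025+255=9330 · T[10,4]:4*7770+3025=34105 · T[10,5]:5*6951+7770=42525 · T[10,6]:6*2646+6951=22827 · T[10,7]:7*462+2646=5880 · T[10,8]:8*36+462=750 · T[10,9]:9*1+36=45 · T[10,10]:10*0+1=1
[11] T[11,1]:1*1+0=1 · T[11,2]:2*511+1=1023 · T[11,3]:3*9330+511=28501 · T[11,4]:4*34105+9330=145750 · T[11,5]:5*42525+34105=246730 · T[11,6]:6*22827+42525=179487 · T[11,7]:7*5880+22827=63987 · T[11,8]:8*750+5880=11880 · T[11,9]:9*45+750=1155 · T[11,10]:10*1+45=55 · T[11,11]:11*0+1=1
B_11 = ΣS(11,k) = 1+1023+28501+145750+246730+179487+63987+11880+1155+55+1 = 678570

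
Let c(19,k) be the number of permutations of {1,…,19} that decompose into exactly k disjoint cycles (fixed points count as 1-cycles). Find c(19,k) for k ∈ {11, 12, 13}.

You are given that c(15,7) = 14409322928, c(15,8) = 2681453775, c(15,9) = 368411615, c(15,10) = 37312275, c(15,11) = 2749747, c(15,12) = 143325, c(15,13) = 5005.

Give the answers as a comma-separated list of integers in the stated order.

1661573386473, 147560703732, 10246937272

row 16: T[16][8]=15·2681453775+14409322928=54631129553  T[16][9]=15·368411615+2681453775=8207628000  T[16][10]=15·37312275+368411615=928095740  T[16][11]=15·2749747+37312275=78558480  T[16][12]=15·143325+2749747=4899622  T[16][13]=15·5005+143325=218400
row 17: T[17][9]=16·8207628000+54631129553=185953177553  T[17][10]=16·928095740+8207628000=23057159840  T[17][11]=16·78558480+928095740=2185031420  T[17][12]=16·4899622+78558480=156952432  T[17][13]=16·218400+4899622=8394022
row 18: T[18][10]=17·23057159840+185953177553=577924894833  T[18][11]=17·2185031420+23057159840=60202693980  T[18][12]=17·156952432+2185031420=4853222764  T[18][13]=17·8394022+156952432=299650806
row 19: T[19][11]=18·60202693980+577924894833=1661573386473  T[19][12]=18·4853222764+60202693980=147560703732  T[19][13]=18·299650806+4853222764=10246937272
Read c(19,11) = 1661573386473, c(19,12) = 147560703732, c(19,13) = 10246937272.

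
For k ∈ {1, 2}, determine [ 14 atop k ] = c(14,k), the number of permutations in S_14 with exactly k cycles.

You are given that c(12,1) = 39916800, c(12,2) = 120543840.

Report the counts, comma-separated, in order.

@13  (13,1):39916800·12+0→479001600, (13,2):120543840·12+39916800→1486442880
@14  (14,1):479001600·13+0→6227020800, (14,2):1486442880·13+479001600→19802759040
Read c(14,1) = 6227020800, c(14,2) = 19802759040.

6227020800, 19802759040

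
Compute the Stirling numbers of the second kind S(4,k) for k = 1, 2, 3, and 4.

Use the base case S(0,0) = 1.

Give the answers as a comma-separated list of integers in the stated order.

[1] T[1,1]:1*0+1=1
[2] T[2,1]:1*1+0=1 · T[2,2]:2*0+1=1
[3] T[3,1]:1*1+0=1 · T[3,2]:2*1+1=3 · T[3,3]:3*0+1=1
[4] T[4,1]:1*1+0=1 · T[4,2]:2*3+1=7 · T[4,3]:3*1+3=6 · T[4,4]:4*0+1=1
Read S(4,1) = 1, S(4,2) = 7, S(4,3) = 6, S(4,4) = 1.

1, 7, 6, 1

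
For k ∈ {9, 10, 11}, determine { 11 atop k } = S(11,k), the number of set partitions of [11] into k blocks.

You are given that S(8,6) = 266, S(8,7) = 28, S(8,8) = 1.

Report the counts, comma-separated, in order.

1155, 55, 1

@9  (9,7):28·7+266→462, (9,8):1·8+28→36, (9,9):0·9+1→1
@10  (10,8):36·8+462→750, (10,9):1·9+36→45, (10,10):0·10+1→1
@11  (11,9):45·9+750→1155, (11,10):1·10+45→55, (11,11):0·11+1→1
Read S(11,9) = 1155, S(11,10) = 55, S(11,11) = 1.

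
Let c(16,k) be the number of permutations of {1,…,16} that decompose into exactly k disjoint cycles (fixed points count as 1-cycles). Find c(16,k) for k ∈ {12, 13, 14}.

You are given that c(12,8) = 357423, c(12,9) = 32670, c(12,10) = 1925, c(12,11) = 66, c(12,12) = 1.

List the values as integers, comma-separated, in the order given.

4899622, 218400, 6580

r13: T_13,9=12×32670+357423=749463; T_13,10=12×1925+32670=55770; T_13,11=12×66+1925=2717; T_13,12=12×1+66=78; T_13,13=12×0+1=1
r14: T_14,10=13×55770+749463=1474473; T_14,11=13×2717+55770=91091; T_14,12=13×78+2717=3731; T_14,13=13×1+78=91; T_14,14=13×0+1=1
r15: T_15,11=14×91091+1474473=2749747; T_15,12=14×3731+91091=143325; T_15,13=14×91+3731=5005; T_15,14=14×1+91=105
r16: T_16,12=15×143325+2749747=4899622; T_16,13=15×5005+143325=218400; T_16,14=15×105+5005=6580
Read c(16,12) = 4899622, c(16,13) = 218400, c(16,14) = 6580.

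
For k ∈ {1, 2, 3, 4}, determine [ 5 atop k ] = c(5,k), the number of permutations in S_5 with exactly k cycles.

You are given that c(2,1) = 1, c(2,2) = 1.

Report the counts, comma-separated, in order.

24, 50, 35, 10

row 3: T[3][1]=2·1+0=2  T[3][2]=2·1+1=3  T[3][3]=2·0+1=1
row 4: T[4][1]=3·2+0=6  T[4][2]=3·3+2=11  T[4][3]=3·1+3=6  T[4][4]=3·0+1=1
row 5: T[5][1]=4·6+0=24  T[5][2]=4·11+6=50  T[5][3]=4·6+11=35  T[5][4]=4·1+6=10
Read c(5,1) = 24, c(5,2) = 50, c(5,3) = 35, c(5,4) = 10.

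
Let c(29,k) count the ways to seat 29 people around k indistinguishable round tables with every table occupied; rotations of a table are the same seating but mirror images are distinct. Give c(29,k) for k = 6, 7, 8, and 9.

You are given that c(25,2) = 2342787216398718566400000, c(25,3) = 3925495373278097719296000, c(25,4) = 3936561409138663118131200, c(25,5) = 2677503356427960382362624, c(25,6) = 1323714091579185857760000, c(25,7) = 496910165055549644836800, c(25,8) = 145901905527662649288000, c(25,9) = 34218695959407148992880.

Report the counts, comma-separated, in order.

866422974395414742142363398144, 354237722035840197377888292864, 114481515057741551880042390144, 29891934088703915048808047424

@26  (26,3):3925495373278097719296000·25+2342787216398718566400000→100480171548351161548800000, (26,4):3936561409138663118131200·25+3925495373278097719296000→102339530601744675672576000, (26,5):2677503356427960382362624·25+3936561409138663118131200→70874145319837672677196800, (26,6):1323714091579185857760000·25+2677503356427960382362624→35770355645907606826362624, (26,7):496910165055549644836800·25+1323714091579185857760000→13746468217967926978680000, (26,8):145901905527662649288000·25+496910165055549644836800→4144457803247115877036800, (26,9):34218695959407148992880·25+145901905527662649288000→1001369304512841374110000
@27  (27,4):102339530601744675672576000·26+100480171548351161548800000→2761307967193712729035776000, (27,5):70874145319837672677196800·26+102339530601744675672576000→1945067308917524165279692800, (27,6):35770355645907606826362624·26+70874145319837672677196800→1000903392113435450162625024, (27,7):13746468217967926978680000·26+35770355645907606826362624→393178529313073708272042624, (27,8):4144457803247115877036800·26+13746468217967926978680000→121502371102392939781636800, (27,9):1001369304512841374110000·26+4144457803247115877036800→30180059720580991603896800
@28  (28,5):1945067308917524165279692800·27+2761307967193712729035776000→55278125307966865191587481600, (28,6):1000903392113435450162625024·27+1945067308917524165279692800→28969458895980281319670568448, (28,7):393178529313073708272042624·27+1000903392113435450162625024→11616723683566425573507775872, (28,8):121502371102392939781636800·27+393178529313073708272042624→3673742549077683082376236224, (28,9):30180059720580991603896800·27+121502371102392939781636800→936363983558079713086850400
@29  (29,6):28969458895980281319670568448·28+55278125307966865191587481600→866422974395414742142363398144, (29,7):11616723683566425573507775872·28+28969458895980281319670568448→354237722035840197377888292864, (29,8):3673742549077683082376236224·28+11616723683566425573507775872→114481515057741551880042390144, (29,9):936363983558079713086850400·28+3673742549077683082376236224→29891934088703915048808047424
Read c(29,6) = 866422974395414742142363398144, c(29,7) = 354237722035840197377888292864, c(29,8) = 114481515057741551880042390144, c(29,9) = 29891934088703915048808047424.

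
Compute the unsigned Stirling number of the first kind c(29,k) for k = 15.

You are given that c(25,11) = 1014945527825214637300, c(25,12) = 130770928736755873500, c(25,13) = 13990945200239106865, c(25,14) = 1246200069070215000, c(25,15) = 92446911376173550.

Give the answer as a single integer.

r26: T_26,12=25×130770928736755873500+1014945527825214637300=4284218746244111474800; T_26,13=25×13990945200239106865+130770928736755873500=480544558742733545125; T_26,14=25×1246200069070215000+13990945200239106865=45145946926994481865; T_26,15=25×92446911376173550+1246200069070215000=3557372853474553750
r27: T_27,13=26×480544558742733545125+4284218746244111474800=16778377273555183648050; T_27,14=26×45145946926994481865+480544558742733545125=1654339178844590073615; T_27,15=26×3557372853474553750+45145946926994481865=137637641117332879365
r28: T_28,14=27×1654339178844590073615+16778377273555183648050=61445535102359115635655; T_28,15=27×137637641117332879365+1654339178844590073615=5370555489012577816470
r29: T_29,15=28×5370555489012577816470+61445535102359115635655=211821088794711294496815
Read c(29,15) = 211821088794711294496815.

211821088794711294496815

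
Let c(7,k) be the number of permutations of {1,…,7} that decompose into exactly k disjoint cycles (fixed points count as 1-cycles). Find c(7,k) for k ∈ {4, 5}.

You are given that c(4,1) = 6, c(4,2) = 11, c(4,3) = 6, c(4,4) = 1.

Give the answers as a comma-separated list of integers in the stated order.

735, 175

r5: T_5,2=4×11+6=50; T_5,3=4×6+11=35; T_5,4=4×1+6=10; T_5,5=4×0+1=1
r6: T_6,3=5×35+50=225; T_6,4=5×10+35=85; T_6,5=5×1+10=15
r7: T_7,4=6×85+225=735; T_7,5=6×15+85=175
Read c(7,4) = 735, c(7,5) = 175.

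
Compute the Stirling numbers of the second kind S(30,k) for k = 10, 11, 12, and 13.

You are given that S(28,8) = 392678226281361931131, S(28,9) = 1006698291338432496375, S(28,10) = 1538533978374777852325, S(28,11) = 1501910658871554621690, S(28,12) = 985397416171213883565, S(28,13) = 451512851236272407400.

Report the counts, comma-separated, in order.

@29  (29,9):1006698291338432496375·9+392678226281361931131→9452962848327254398506, (29,10):1538533978374777852325·10+1006698291338432496375→16392038075086211019625, (29,11):1501910658871554621690·11+1538533978374777852325→18059551225961878690915, (29,12):985397416171213883565·12+1501910658871554621690→13326679652926121224470, (29,13):451512851236272407400·13+985397416171213883565→6855064482242755179765
@30  (30,10):16392038075086211019625·10+9452962848327254398506→173373343599189364594756, (30,11):18059551225961878690915·11+16392038075086211019625→215047101560666876619690, (30,12):13326679652926121224470·12+18059551225961878690915→177979707061075333384555, (30,13):6855064482242755179765·13+13326679652926121224470→102442517922081938561415
Read S(30,10) = 173373343599189364594756, S(30,11) = 215047101560666876619690, S(30,12) = 177979707061075333384555, S(30,13) = 102442517922081938561415.

173373343599189364594756, 215047101560666876619690, 177979707061075333384555, 102442517922081938561415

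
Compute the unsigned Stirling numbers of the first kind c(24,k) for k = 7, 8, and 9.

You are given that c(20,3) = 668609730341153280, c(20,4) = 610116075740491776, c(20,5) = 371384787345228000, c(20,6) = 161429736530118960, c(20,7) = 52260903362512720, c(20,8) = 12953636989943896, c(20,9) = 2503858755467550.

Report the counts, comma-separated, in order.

18588776355051949776576, 5304713715525445812976, 1204749260161737632496

r21: T_21,4=20×610116075740491776+668609730341153280=12870931245150988800; T_21,5=20×371384787345228000+610116075740491776=8037811822645051776; T_21,6=20×161429736530118960+371384787345228000=3599979517947607200; T_21,7=20×52260903362512720+161429736530118960=1206647803780373360; T_21,8=20×12953636989943896+52260903362512720=311333643161390640; T_21,9=20×2503858755467550+12953636989943896=63030812099294896
r22: T_22,5=21×8037811822645051776+12870931245150988800=181664979520697076096; T_22,6=21×3599979517947607200+8037811822645051776=83637381699544802976; T_22,7=21×1206647803780373360+3599979517947607200=28939583397335447760; T_22,8=21×311333643161390640+1206647803780373360=7744654310169576800; T_22,9=21×63030812099294896+311333643161390640=1634980697246583456
r23: T_23,6=22×83637381699544802976+181664979520697076096=2021687376910682741568; T_23,7=22×28939583397335447760+83637381699544802976=720308216440924653696; T_23,8=22×7744654310169576800+28939583397335447760=199321978221066137360; T_23,9=22×1634980697246583456+7744654310169576800=43714229649594412832
r24: T_24,7=23×720308216440924653696+2021687376910682741568=18588776355051949776576; T_24,8=23×199321978221066137360+720308216440924653696=5304713715525445812976; T_24,9=23×43714229649594412832+199321978221066137360=1204749260161737632496
Read c(24,7) = 18588776355051949776576, c(24,8) = 5304713715525445812976, c(24,9) = 1204749260161737632496.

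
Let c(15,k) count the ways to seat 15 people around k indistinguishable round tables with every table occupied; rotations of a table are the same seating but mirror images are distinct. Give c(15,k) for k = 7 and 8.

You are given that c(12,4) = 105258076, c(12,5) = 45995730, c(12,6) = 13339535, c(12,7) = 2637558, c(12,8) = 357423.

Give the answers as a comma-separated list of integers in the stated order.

14409322928, 2681453775

[13] T[13,5]:12*45995730+105258076=657206836 · T[13,6]:12*13339535+45995730=206070150 · T[13,7]:12*2637558+13339535=44990231 · T[13,8]:12*357423+2637558=6926634
[14] T[14,6]:13*206070150+657206836=3336118786 · T[14,7]:13*44990231+206070150=790943153 · T[14,8]:13*6926634+44990231=135036473
[15] T[15,7]:14*790943153+3336118786=14409322928 · T[15,8]:14*135036473+790943153=2681453775
Read c(15,7) = 14409322928, c(15,8) = 2681453775.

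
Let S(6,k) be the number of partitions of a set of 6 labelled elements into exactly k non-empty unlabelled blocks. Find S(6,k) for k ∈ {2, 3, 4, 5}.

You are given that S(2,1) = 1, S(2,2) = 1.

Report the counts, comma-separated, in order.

31, 90, 65, 15

i=3: T(3,1)=0+1·1=1 | T(3,2)=1+2·1=3 | T(3,3)=1+3·0=1
i=4: T(4,1)=0+1·1=1 | T(4,2)=1+2·3=7 | T(4,3)=3+3·1=6 | T(4,4)=1+4·0=1
i=5: T(5,1)=0+1·1=1 | T(5,2)=1+2·7=15 | T(5,3)=7+3·6=25 | T(5,4)=6+4·1=10 | T(5,5)=1+5·0=1
i=6: T(6,2)=1+2·15=31 | T(6,3)=15+3·25=90 | T(6,4)=25+4·10=65 | T(6,5)=10+5·1=15
Read S(6,2) = 31, S(6,3) = 90, S(6,4) = 65, S(6,5) = 15.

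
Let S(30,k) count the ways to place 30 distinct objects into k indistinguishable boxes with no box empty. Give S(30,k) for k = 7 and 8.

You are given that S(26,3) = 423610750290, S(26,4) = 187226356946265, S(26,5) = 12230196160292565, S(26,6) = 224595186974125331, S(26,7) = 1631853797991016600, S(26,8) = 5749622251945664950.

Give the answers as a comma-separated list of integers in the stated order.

i=27: T(27,4)=423610750290+4·187226356946265=749329038535350 | T(27,5)=187226356946265+5·12230196160292565=61338207158409090 | T(27,6)=12230196160292565+6·224595186974125331=1359801318005044551 | T(27,7)=224595186974125331+7·1631853797991016600=11647571772911241531 | T(27,8)=1631853797991016600+8·5749622251945664950=47628831813556336200
i=28: T(28,5)=749329038535350+5·61338207158409090=307440364830580800 | T(28,6)=61338207158409090+6·1359801318005044551=8220146115188676396 | T(28,7)=1359801318005044551+7·11647571772911241531=82892803728383735268 | T(28,8)=11647571772911241531+8·47628831813556336200=392678226281361931131
i=29: T(29,6)=307440364830580800+6·8220146115188676396=49628317055962639176 | T(29,7)=8220146115188676396+7·82892803728383735268=588469772213874823272 | T(29,8)=82892803728383735268+8·392678226281361931131=3224318613979279184316
i=30: T(30,7)=49628317055962639176+7·588469772213874823272=4168916722553086402080 | T(30,8)=588469772213874823272+8·3224318613979279184316=26383018684048108297800
Read S(30,7) = 4168916722553086402080, S(30,8) = 26383018684048108297800.

4168916722553086402080, 26383018684048108297800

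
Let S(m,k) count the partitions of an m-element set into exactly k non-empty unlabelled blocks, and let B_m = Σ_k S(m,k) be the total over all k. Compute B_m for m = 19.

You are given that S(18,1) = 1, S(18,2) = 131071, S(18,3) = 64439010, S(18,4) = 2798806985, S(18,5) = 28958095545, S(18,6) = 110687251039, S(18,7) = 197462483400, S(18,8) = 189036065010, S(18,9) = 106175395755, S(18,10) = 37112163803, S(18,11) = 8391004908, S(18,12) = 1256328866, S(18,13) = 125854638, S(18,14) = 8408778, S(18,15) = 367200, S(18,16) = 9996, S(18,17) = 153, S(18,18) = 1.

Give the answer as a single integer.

[19] T[19,1]:1*1+0=1 · T[19,2]:2*131071+1=262143 · T[19,3]:3*64439010+131071=193448101 · T[19,4]:4*2798806985+64439010=11259666950 · T[19,5]:5*28958095545+2798806985=147589284710 · T[19,6]:6*110687251039+28958095545=693081601779 · T[19,7]:7*197462483400+110687251039=1492924634839 · T[19,8]:8*189036065010+197462483400=1709751003480 · T[19,9]:9*106175395755+189036065010=1144614626805 · T[19,10]:10*37112163803+106175395755=477297033785 · T[19,11]:11*8391004908+37112163803=129413217791 · T[19,12]:12*1256328866+8391004908=23466951300 · T[19,13]:13*125854638+1256328866=2892439160 · T[19,14]:14*8408778+125854638=243577530 · T[19,15]:15*367200+8408778=13916778 · T[19,16]:16*9996+367200=527136 · T[19,17]:17*153+9996=12597 · T[19,18]:18*1+153=171 · T[19,19]:19*0+1=1
B_19 = ΣS(19,k) = 1+262143+193448101+11259666950+147589284710+693081601779+1492924634839+1709751003480+1144614626805+477297033785+129413217791+23466951300+2892439160+243577530+13916778+527136+12597+171+1 = 5832742205057

5832742205057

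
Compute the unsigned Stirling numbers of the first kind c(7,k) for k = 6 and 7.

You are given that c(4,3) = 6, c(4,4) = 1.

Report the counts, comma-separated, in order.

i=5: T(5,4)=6+4·1=10 | T(5,5)=1+4·0=1
i=6: T(6,5)=10+5·1=15 | T(6,6)=1+5·0=1
i=7: T(7,6)=15+6·1=21 | T(7,7)=1+6·0=1
Read c(7,6) = 21, c(7,7) = 1.

21, 1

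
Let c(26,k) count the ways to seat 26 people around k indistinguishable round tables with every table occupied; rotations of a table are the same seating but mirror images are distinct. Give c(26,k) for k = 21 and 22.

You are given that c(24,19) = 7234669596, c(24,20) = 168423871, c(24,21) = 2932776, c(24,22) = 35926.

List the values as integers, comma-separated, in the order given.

r25: T_25,20=24×168423871+7234669596=11276842500; T_25,21=24×2932776+168423871=238810495; T_25,22=24×35926+2932776=3795000
r26: T_26,21=25×238810495+11276842500=17247104875; T_26,22=25×3795000+238810495=333685495
Read c(26,21) = 17247104875, c(26,22) = 333685495.

17247104875, 333685495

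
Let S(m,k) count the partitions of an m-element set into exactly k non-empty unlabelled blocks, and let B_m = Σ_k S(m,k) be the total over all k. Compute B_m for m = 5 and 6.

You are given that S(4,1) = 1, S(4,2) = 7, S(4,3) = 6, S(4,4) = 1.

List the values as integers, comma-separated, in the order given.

52, 203

row 5: T[5][1]=1·1+0=1  T[5][2]=2·7+1=15  T[5][3]=3·6+7=25  T[5][4]=4·1+6=10  T[5][5]=5·0+1=1
row 6: T[6][1]=1·1+0=1  T[6][2]=2·15+1=31  T[6][3]=3·25+15=90  T[6][4]=4·10+25=65  T[6][5]=5·1+10=15  T[6][6]=6·0+1=1
B_5 = ΣS(5,k) = 1+15+25+10+1 = 52
B_6 = ΣS(6,k) = 1+31+90+65+15+1 = 203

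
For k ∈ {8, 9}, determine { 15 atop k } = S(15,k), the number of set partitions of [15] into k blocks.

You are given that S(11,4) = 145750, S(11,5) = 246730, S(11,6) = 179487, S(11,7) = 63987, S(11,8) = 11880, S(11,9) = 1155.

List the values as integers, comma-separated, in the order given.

216627840, 67128490

i=12: T(12,5)=145750+5·246730=1379400 | T(12,6)=246730+6·179487=1323652 | T(12,7)=179487+7·63987=627396 | T(12,8)=63987+8·11880=159027 | T(12,9)=11880+9·1155=22275
i=13: T(13,6)=1379400+6·1323652=9321312 | T(13,7)=1323652+7·627396=5715424 | T(13,8)=627396+8·159027=1899612 | T(13,9)=159027+9·22275=359502
i=14: T(14,7)=9321312+7·5715424=49329280 | T(14,8)=5715424+8·1899612=20912320 | T(14,9)=1899612+9·359502=5135130
i=15: T(15,8)=49329280+8·20912320=216627840 | T(15,9)=20912320+9·5135130=67128490
Read S(15,8) = 216627840, S(15,9) = 67128490.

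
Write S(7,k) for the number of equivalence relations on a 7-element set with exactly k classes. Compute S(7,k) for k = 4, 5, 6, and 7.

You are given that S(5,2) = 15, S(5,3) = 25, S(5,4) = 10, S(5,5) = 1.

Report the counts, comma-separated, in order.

350, 140, 21, 1

@6  (6,3):25·3+15→90, (6,4):10·4+25→65, (6,5):1·5+10→15, (6,6):0·6+1→1
@7  (7,4):65·4+90→350, (7,5):15·5+65→140, (7,6):1·6+15→21, (7,7):0·7+1→1
Read S(7,4) = 350, S(7,5) = 140, S(7,6) = 21, S(7,7) = 1.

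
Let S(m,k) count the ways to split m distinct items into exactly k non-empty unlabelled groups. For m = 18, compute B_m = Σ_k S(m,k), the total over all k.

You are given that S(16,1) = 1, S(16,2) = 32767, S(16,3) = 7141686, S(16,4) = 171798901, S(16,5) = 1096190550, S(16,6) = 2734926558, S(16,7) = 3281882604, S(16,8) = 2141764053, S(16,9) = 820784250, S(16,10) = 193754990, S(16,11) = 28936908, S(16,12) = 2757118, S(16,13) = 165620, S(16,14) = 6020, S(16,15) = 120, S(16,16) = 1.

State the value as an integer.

@17  (17,1):1·1+0→1, (17,2):32767·2+1→65535, (17,3):7141686·3+32767→21457825, (17,4):171798901·4+7141686→694337290, (17,5):1096190550·5+171798901→5652751651, (17,6):2734926558·6+1096190550→17505749898, (17,7):3281882604·7+2734926558→25708104786, (17,8):2141764053·8+3281882604→20415995028, (17,9):820784250·9+2141764053→9528822303, (17,10):193754990·10+820784250→2758334150, (17,11):28936908·11+193754990→512060978, (17,12):2757118·12+28936908→62022324, (17,13):165620·13+2757118→4910178, (17,14):6020·14+165620→249900, (17,15):120·15+6020→7820, (17,16):1·16+120→136, (17,17):0·17+1→1
@18  (18,1):1·1+0→1, (18,2):65535·2+1→131071, (18,3):21457825·3+65535→64439010, (18,4):694337290·4+21457825→2798806985, (18,5):5652751651·5+694337290→28958095545, (18,6):17505749898·6+5652751651→110687251039, (18,7):25708104786·7+17505749898→197462483400, (18,8):20415995028·8+25708104786→189036065010, (18,9):9528822303·9+20415995028→106175395755, (18,10):2758334150·10+9528822303→37112163803, (18,11):512060978·11+2758334150→8391004908, (18,12):62022324·12+512060978→1256328866, (18,13):4910178·13+62022324→125854638, (18,14):249900·14+4910178→8408778, (18,15):7820·15+249900→367200, (18,16):136·16+7820→9996, (18,17):1·17+136→153, (18,18):0·18+1→1
B_18 = ΣS(18,k) = 1+131071+64439010+2798806985+28958095545+110687251039+197462483400+189036065010+106175395755+37112163803+8391004908+1256328866+125854638+8408778+367200+9996+153+1 = 682076806159

682076806159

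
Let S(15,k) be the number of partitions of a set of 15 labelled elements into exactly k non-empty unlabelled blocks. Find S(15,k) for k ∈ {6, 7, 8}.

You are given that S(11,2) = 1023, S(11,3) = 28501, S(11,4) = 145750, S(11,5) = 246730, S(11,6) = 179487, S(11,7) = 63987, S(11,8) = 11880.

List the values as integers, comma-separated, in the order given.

420693273, 408741333, 216627840

i=12: T(12,3)=1023+3·28501=86526 | T(12,4)=28501+4·145750=611501 | T(12,5)=145750+5·246730=1379400 | T(12,6)=246730+6·179487=1323652 | T(12,7)=179487+7·63987=627396 | T(12,8)=63987+8·11880=159027
i=13: T(13,4)=86526+4·611501=2532530 | T(13,5)=611501+5·1379400=7508501 | T(13,6)=1379400+6·1323652=9321312 | T(13,7)=1323652+7·627396=5715424 | T(13,8)=627396+8·159027=1899612
i=14: T(14,5)=2532530+5·7508501=40075035 | T(14,6)=7508501+6·9321312=63436373 | T(14,7)=9321312+7·5715424=49329280 | T(14,8)=5715424+8·1899612=20912320
i=15: T(15,6)=40075035+6·63436373=420693273 | T(15,7)=63436373+7·49329280=408741333 | T(15,8)=49329280+8·20912320=216627840
Read S(15,6) = 420693273, S(15,7) = 408741333, S(15,8) = 216627840.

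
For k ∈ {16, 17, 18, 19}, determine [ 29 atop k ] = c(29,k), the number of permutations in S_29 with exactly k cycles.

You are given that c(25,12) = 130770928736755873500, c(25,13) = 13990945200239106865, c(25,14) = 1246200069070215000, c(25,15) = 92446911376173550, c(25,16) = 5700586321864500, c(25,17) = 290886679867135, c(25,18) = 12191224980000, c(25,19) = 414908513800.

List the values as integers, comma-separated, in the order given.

16532187926098943672490, 1101911578045922391915, 62656135265695354110, 3031400077459516035

r26: T_26,13=25×13990945200239106865+130770928736755873500=480544558742733545125; T_26,14=25×1246200069070215000+13990945200239106865=45145946926994481865; T_26,15=25×92446911376173550+1246200069070215000=3557372853474553750; T_26,16=25×5700586321864500+92446911376173550=234961569422786050; T_26,17=25×290886679867135+5700586321864500=12972753318542875; T_26,18=25×12191224980000+290886679867135=595667304367135; T_26,19=25×414908513800+12191224980000=22563937825000
r27: T_27,14=26×45145946926994481865+480544558742733545125=1654339178844590073615; T_27,15=26×3557372853474553750+45145946926994481865=137637641117332879365; T_27,16=26×234961569422786050+3557372853474553750=9666373658466991050; T_27,17=26×12972753318542875+234961569422786050=572253155704900800; T_27,18=26×595667304367135+12972753318542875=28460103232088385; T_27,19=26×22563937825000+595667304367135=1182329687817135
r28: T_28,15=27×137637641117332879365+1654339178844590073615=5370555489012577816470; T_28,16=27×9666373658466991050+137637641117332879365=398629729895941637715; T_28,17=27×572253155704900800+9666373658466991050=25117208862499312650; T_28,18=27×28460103232088385+572253155704900800=1340675942971287195; T_28,19=27×1182329687817135+28460103232088385=60383004803151030
r29: T_29,16=28×398629729895941637715+5370555489012577816470=16532187926098943672490; T_29,17=28×25117208862499312650+398629729895941637715=1101911578045922391915; T_29,18=28×1340675942971287195+25117208862499312650=62656135265695354110; T_29,19=28×60383004803151030+1340675942971287195=3031400077459516035
Read c(29,16) = 16532187926098943672490, c(29,17) = 1101911578045922391915, c(29,18) = 62656135265695354110, c(29,19) = 3031400077459516035.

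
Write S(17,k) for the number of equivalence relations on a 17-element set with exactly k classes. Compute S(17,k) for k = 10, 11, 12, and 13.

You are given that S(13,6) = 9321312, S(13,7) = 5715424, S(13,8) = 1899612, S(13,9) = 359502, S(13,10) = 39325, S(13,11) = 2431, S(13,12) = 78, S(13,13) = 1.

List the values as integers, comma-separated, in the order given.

@14  (14,7):5715424·7+9321312→49329280, (14,8):1899612·8+5715424→20912320, (14,9):359502·9+1899612→5135130, (14,10):39325·10+359502→752752, (14,11):2431·11+39325→66066, (14,12):78·12+2431→3367, (14,13):1·13+78→91
@15  (15,8):20912320·8+49329280→216627840, (15,9):5135130·9+20912320→67128490, (15,10):752752·10+5135130→12662650, (15,11):66066·11+752752→1479478, (15,12):3367·12+66066→106470, (15,13):91·13+3367→4550
@16  (16,9):67128490·9+216627840→820784250, (16,10):12662650·10+67128490→193754990, (16,11):1479478·11+12662650→28936908, (16,12):106470·12+1479478→2757118, (16,13):4550·13+106470→165620
@17  (17,10):193754990·10+820784250→2758334150, (17,11):28936908·11+193754990→512060978, (17,12):2757118·12+28936908→62022324, (17,13):165620·13+2757118→4910178
Read S(17,10) = 2758334150, S(17,11) = 512060978, S(17,12) = 62022324, S(17,13) = 4910178.

2758334150, 512060978, 62022324, 4910178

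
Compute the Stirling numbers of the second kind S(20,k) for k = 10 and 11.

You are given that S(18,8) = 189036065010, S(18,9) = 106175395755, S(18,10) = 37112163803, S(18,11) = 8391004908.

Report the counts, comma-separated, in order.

5917584964655, 1900842429486

[19] T[19,9]:9*106175395755+189036065010=1144614626805 · T[19,10]:10*37112163803+106175395755=477297033785 · T[19,11]:11*8391004908+37112163803=129413217791
[20] T[20,10]:10*477297033785+1144614626805=5917584964655 · T[20,11]:11*129413217791+477297033785=1900842429486
Read S(20,10) = 5917584964655, S(20,11) = 1900842429486.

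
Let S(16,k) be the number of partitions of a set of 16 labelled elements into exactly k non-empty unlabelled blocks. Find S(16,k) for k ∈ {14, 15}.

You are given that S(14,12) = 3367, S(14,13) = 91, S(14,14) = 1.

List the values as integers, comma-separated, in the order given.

i=15: T(15,13)=3367+13·91=4550 | T(15,14)=91+14·1=105 | T(15,15)=1+15·0=1
i=16: T(16,14)=4550+14·105=6020 | T(16,15)=105+15·1=120
Read S(16,14) = 6020, S(16,15) = 120.

6020, 120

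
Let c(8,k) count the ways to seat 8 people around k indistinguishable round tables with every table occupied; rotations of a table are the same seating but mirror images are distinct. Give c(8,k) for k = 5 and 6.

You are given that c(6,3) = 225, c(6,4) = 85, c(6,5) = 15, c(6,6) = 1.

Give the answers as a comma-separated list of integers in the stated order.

i=7: T(7,4)=225+6·85=735 | T(7,5)=85+6·15=175 | T(7,6)=15+6·1=21
i=8: T(8,5)=735+7·175=1960 | T(8,6)=175+7·21=322
Read c(8,5) = 1960, c(8,6) = 322.

1960, 322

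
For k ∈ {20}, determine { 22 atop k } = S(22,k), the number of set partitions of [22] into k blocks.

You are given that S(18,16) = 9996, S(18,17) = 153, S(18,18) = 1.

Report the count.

[19] T[19,17]:17*153+9996=12597 · T[19,18]:18*1+153=171 · T[19,19]:19*0+1=1
[20] T[20,18]:18*171+12597=15675 · T[20,19]:19*1+171=190 · T[20,20]:20*0+1=1
[21] T[21,19]:19*190+15675=19285 · T[21,20]:20*1+190=210
[22] T[22,20]:20*210+19285=23485
Read S(22,20) = 23485.

23485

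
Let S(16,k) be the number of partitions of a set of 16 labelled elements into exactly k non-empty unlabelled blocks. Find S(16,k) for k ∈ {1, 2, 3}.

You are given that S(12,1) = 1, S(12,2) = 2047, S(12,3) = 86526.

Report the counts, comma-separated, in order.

@13  (13,1):1·1+0→1, (13,2):2047·2+1→4095, (13,3):86526·3+2047→261625
@14  (14,1):1·1+0→1, (14,2):4095·2+1→8191, (14,3):261625·3+4095→788970
@15  (15,1):1·1+0→1, (15,2):8191·2+1→16383, (15,3):788970·3+8191→2375101
@16  (16,1):1·1+0→1, (16,2):16383·2+1→32767, (16,3):2375101·3+16383→7141686
Read S(16,1) = 1, S(16,2) = 32767, S(16,3) = 7141686.

1, 32767, 7141686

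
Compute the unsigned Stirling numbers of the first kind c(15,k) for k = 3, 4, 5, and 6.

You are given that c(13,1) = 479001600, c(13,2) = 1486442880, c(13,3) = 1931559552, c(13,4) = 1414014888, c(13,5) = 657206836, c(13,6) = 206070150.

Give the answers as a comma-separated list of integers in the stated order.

[14] T[14,2]:13*1486442880+479001600=19802759040 · T[14,3]:13*1931559552+1486442880=26596717056 · T[14,4]:13*1414014888+1931559552=20313753096 · T[14,5]:13*657206836+1414014888=9957703756 · T[14,6]:13*206070150+657206836=3336118786
[15] T[15,3]:14*26596717056+19802759040=392156797824 · T[15,4]:14*20313753096+26596717056=310989260400 · T[15,5]:14*9957703756+20313753096=159721605680 · T[15,6]:14*3336118786+9957703756=56663366760
Read c(15,3) = 392156797824, c(15,4) = 310989260400, c(15,5) = 159721605680, c(15,6) = 56663366760.

392156797824, 310989260400, 159721605680, 56663366760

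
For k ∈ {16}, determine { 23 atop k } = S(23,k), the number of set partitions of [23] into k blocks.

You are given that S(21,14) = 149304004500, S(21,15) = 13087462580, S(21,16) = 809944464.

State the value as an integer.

762361127264

[22] T[22,15]:15*13087462580+149304004500=345615943200 · T[22,16]:16*809944464+13087462580=26046574004
[23] T[23,16]:16*26046574004+345615943200=762361127264
Read S(23,16) = 762361127264.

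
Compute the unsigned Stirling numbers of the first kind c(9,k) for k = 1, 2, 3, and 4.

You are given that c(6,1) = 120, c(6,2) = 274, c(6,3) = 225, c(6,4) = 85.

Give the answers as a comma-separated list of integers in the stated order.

i=7: T(7,1)=0+6·120=720 | T(7,2)=120+6·274=1764 | T(7,3)=274+6·225=1624 | T(7,4)=225+6·85=735
i=8: T(8,1)=0+7·720=5040 | T(8,2)=720+7·1764=13068 | T(8,3)=1764+7·1624=13132 | T(8,4)=1624+7·735=6769
i=9: T(9,1)=0+8·5040=40320 | T(9,2)=5040+8·13068=109584 | T(9,3)=13068+8·13132=118124 | T(9,4)=13132+8·6769=67284
Read c(9,1) = 40320, c(9,2) = 109584, c(9,3) = 118124, c(9,4) = 67284.

40320, 109584, 118124, 67284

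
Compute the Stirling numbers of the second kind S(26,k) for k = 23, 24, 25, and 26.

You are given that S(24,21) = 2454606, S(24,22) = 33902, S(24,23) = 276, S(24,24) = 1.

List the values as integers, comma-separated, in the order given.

r25: T_25,22=22×33902+2454606=3200450; T_25,23=23×276+33902=40250; T_25,24=24×1+276=300; T_25,25=25×0+1=1
r26: T_26,23=23×40250+3200450=4126200; T_26,24=24×300+40250=47450; T_26,25=25×1+300=325; T_26,26=26×0+1=1
Read S(26,23) = 4126200, S(26,24) = 47450, S(26,25) = 325, S(26,26) = 1.

4126200, 47450, 325, 1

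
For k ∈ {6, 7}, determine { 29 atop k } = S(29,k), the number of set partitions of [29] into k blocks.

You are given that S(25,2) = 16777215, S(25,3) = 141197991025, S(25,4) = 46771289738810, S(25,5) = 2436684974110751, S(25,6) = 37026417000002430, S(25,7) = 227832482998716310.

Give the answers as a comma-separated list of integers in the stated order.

49628317055962639176, 588469772213874823272

@26  (26,3):141197991025·3+16777215→423610750290, (26,4):46771289738810·4+141197991025→187226356946265, (26,5):2436684974110751·5+46771289738810→12230196160292565, (26,6):37026417000002430·6+2436684974110751→224595186974125331, (26,7):227832482998716310·7+37026417000002430→1631853797991016600
@27  (27,4):187226356946265·4+423610750290→749329038535350, (27,5):12230196160292565·5+187226356946265→61338207158409090, (27,6):224595186974125331·6+12230196160292565→1359801318005044551, (27,7):1631853797991016600·7+224595186974125331→11647571772911241531
@28  (28,5):61338207158409090·5+749329038535350→307440364830580800, (28,6):1359801318005044551·6+61338207158409090→8220146115188676396, (28,7):11647571772911241531·7+1359801318005044551→82892803728383735268
@29  (29,6):8220146115188676396·6+307440364830580800→49628317055962639176, (29,7):82892803728383735268·7+8220146115188676396→588469772213874823272
Read S(29,6) = 49628317055962639176, S(29,7) = 588469772213874823272.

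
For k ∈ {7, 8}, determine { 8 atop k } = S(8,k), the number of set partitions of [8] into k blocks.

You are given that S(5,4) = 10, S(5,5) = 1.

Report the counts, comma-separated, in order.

28, 1

row 6: T[6][5]=5·1+10=15  T[6][6]=6·0+1=1
row 7: T[7][6]=6·1+15=21  T[7][7]=7·0+1=1
row 8: T[8][7]=7·1+21=28  T[8][8]=8·0+1=1
Read S(8,7) = 28, S(8,8) = 1.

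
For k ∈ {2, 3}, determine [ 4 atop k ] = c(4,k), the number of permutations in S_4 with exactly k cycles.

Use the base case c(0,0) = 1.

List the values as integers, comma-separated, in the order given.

row 1: T[1][1]=0·0+1=1
row 2: T[2][1]=1·1+0=1  T[2][2]=1·0+1=1
row 3: T[3][1]=2·1+0=2  T[3][2]=2·1+1=3  T[3][3]=2·0+1=1
row 4: T[4][2]=3·3+2=11  T[4][3]=3·1+3=6
Read c(4,2) = 11, c(4,3) = 6.

11, 6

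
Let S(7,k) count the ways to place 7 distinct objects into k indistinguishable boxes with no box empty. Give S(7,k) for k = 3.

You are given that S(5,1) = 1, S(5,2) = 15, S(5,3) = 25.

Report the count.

301

@6  (6,2):15·2+1→31, (6,3):25·3+15→90
@7  (7,3):90·3+31→301
Read S(7,3) = 301.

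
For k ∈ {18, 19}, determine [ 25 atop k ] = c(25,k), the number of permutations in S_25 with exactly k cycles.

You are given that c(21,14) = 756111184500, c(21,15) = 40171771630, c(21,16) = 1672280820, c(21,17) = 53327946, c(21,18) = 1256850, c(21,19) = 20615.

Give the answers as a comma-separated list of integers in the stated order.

12191224980000, 414908513800

[22] T[22,15]:21*40171771630+756111184500=1599718388730 · T[22,16]:21*1672280820+40171771630=75289668850 · T[22,17]:21*53327946+1672280820=2792167686 · T[22,18]:21*1256850+53327946=79721796 · T[22,19]:21*20615+1256850=1689765
[23] T[23,16]:22*75289668850+1599718388730=3256091103430 · T[23,17]:22*2792167686+75289668850=136717357942 · T[23,18]:22*79721796+2792167686=4546047198 · T[23,19]:22*1689765+79721796=116896626
[24] T[24,17]:23*136717357942+3256091103430=6400590336096 · T[24,18]:23*4546047198+136717357942=241276443496 · T[24,19]:23*116896626+4546047198=7234669596
[25] T[25,18]:24*241276443496+6400590336096=12191224980000 · T[25,19]:24*7234669596+241276443496=414908513800
Read c(25,18) = 12191224980000, c(25,19) = 414908513800.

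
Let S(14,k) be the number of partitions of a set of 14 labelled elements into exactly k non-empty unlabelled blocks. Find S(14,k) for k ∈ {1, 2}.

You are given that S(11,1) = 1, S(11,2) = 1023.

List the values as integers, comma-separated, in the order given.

i=12: T(12,1)=0+1·1=1 | T(12,2)=1+2·1023=2047
i=13: T(13,1)=0+1·1=1 | T(13,2)=1+2·2047=4095
i=14: T(14,1)=0+1·1=1 | T(14,2)=1+2·4095=8191
Read S(14,1) = 1, S(14,2) = 8191.

1, 8191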